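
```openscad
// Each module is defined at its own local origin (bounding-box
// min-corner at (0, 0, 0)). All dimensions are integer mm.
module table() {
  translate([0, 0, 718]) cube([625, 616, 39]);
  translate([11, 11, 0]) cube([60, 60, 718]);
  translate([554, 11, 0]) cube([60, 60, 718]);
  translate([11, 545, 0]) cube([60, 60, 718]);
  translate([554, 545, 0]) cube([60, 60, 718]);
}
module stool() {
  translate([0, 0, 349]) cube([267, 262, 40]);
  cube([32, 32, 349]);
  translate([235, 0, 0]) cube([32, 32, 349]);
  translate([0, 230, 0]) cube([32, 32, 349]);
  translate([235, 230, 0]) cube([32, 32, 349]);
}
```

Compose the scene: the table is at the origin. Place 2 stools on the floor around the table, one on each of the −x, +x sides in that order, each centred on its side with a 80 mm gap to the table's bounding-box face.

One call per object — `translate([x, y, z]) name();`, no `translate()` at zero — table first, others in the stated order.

table();
translate([-347, 177, 0]) stool();
translate([705, 177, 0]) stool();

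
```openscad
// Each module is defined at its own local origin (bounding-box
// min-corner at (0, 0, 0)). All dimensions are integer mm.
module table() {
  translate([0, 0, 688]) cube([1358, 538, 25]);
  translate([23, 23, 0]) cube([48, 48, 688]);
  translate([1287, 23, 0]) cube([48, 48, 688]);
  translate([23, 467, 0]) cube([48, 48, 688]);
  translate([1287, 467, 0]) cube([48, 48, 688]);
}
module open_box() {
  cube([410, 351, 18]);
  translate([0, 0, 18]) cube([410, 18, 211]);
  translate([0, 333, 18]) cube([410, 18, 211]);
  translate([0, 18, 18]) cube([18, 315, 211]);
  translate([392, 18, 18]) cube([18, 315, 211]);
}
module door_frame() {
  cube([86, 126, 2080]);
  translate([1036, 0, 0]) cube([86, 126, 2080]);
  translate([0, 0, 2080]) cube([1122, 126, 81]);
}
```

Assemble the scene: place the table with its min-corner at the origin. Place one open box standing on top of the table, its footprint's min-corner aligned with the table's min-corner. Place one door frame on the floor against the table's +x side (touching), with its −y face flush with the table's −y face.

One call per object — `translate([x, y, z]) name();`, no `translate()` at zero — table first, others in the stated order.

table();
translate([0, 0, 713]) open_box();
translate([1358, 0, 0]) door_frame();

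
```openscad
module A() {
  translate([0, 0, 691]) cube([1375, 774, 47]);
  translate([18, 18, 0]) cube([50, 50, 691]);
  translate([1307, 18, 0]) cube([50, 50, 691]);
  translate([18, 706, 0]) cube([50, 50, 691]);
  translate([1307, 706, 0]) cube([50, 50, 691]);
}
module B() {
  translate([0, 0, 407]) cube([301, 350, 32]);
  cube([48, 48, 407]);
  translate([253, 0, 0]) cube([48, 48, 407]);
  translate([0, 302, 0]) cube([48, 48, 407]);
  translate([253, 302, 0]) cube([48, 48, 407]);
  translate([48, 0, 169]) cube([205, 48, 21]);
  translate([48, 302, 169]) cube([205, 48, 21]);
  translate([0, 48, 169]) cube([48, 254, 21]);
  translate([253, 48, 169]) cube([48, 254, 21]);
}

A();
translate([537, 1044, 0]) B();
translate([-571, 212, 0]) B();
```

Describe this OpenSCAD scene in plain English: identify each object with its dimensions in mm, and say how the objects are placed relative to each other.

A is a table: top 1375 mm (x) × 774 mm (y), 47 mm thick, upper face at z = 738 mm, on four 50×50 mm square legs, each inset 18 mm from the nearest pair of top edges, running from z = 0 to the bottom of the top.

B is a four-legged stool. The seat is 301×350 mm, 32 mm thick, top at z = 439 mm. It stands on four square legs, each 48×48 mm in cross-section, from z = 0 to the seat underside, each flush with a corner of the seat. Four stretchers, 48 mm wide and 21 mm tall, connect adjacent legs with their undersides at z = 169 mm, each running between the inner faces of the legs it joins and aligned with the legs' outer faces on the other axis.

Two stools sit around the table at the +y, −x sides.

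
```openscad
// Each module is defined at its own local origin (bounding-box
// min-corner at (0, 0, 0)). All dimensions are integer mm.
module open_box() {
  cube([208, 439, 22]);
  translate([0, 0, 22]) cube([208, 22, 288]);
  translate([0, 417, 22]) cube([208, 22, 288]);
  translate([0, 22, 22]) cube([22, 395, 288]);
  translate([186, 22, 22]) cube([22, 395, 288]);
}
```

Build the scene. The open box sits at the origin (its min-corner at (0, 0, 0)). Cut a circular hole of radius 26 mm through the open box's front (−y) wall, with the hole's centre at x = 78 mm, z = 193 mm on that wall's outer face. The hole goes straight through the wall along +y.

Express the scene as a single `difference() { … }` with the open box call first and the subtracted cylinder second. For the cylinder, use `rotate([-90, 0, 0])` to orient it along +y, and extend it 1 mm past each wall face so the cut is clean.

difference() {
  open_box();
  translate([78, -1, 193]) rotate([-90, 0, 0]) cylinder(h = 24, r = 26);
}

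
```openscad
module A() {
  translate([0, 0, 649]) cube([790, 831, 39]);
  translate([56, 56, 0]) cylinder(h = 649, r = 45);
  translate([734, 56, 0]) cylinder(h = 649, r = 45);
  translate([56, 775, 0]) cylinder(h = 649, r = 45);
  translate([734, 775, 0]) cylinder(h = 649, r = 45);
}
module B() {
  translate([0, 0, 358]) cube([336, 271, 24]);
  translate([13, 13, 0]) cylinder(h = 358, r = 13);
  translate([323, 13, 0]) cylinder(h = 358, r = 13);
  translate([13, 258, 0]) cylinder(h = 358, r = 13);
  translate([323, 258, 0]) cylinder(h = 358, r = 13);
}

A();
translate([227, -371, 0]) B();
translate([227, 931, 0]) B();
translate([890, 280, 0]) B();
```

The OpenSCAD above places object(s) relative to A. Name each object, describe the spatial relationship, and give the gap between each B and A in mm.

A is a table. B is a stool. Three stools sit around the table at the −y, +y, +x sides. The gap between each stool and the table is 100 mm.

Each stool's nearest face is 100 mm from the table's bounding box.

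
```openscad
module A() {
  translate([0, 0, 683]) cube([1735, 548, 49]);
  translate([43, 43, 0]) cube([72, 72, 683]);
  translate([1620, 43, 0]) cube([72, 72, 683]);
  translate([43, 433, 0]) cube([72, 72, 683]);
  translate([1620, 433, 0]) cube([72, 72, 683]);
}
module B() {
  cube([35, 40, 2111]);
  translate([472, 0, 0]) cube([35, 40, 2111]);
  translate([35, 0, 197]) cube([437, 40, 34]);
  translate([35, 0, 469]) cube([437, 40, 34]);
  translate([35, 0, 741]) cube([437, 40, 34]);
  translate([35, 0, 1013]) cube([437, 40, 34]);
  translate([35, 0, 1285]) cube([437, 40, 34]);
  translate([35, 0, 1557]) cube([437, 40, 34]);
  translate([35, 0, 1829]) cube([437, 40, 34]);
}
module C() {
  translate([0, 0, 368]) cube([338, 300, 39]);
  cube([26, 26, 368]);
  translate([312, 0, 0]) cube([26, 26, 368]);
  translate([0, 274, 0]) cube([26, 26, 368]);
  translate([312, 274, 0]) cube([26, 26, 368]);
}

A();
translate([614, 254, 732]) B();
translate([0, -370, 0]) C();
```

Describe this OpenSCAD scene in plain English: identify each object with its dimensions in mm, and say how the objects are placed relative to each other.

A is a table: top 1735 mm (x) × 548 mm (y), 49 mm thick, upper face at z = 732 mm, on four 72×72 mm square legs, each inset 43 mm from the nearest pair of top edges, running from z = 0 to the bottom of the top.

B is a straight ladder. Two 35×40 mm vertical rails, 2111 mm tall, stand 507 mm apart (outside-to-outside) with their front faces coplanar on the −y side. 7 rungs, each 40 mm deep and 34 mm tall, span between the inner faces of the rails, front faces flush with the rails. The lowest rung's underside is at z = 197 mm and rungs are spaced 272 mm apart (underside to underside).

C is a four-legged stool. The seat is a 338×300×39 mm slab whose top surface is at z = 407 mm; four square legs, each 26×26 mm in cross-section, run from the floor (z = 0) to the underside of the seat, each flush with a corner of the seat.

The ladder is on top of the table, centred. The stool is on the floor beside the table on its −y side.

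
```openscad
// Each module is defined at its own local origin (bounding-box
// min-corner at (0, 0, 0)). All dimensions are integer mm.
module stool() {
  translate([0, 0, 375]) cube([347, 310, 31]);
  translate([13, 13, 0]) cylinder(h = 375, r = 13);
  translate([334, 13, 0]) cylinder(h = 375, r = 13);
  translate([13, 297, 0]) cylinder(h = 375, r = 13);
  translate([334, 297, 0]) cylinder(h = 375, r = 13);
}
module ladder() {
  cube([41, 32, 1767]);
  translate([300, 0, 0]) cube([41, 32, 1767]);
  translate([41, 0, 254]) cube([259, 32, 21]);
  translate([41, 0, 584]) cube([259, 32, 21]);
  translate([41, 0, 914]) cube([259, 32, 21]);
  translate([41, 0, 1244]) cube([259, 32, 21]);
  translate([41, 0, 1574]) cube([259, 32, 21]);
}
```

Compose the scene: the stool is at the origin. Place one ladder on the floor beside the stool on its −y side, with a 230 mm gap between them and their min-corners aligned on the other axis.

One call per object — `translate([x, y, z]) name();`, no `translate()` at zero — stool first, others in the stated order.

stool();
translate([0, -262, 0]) ladder();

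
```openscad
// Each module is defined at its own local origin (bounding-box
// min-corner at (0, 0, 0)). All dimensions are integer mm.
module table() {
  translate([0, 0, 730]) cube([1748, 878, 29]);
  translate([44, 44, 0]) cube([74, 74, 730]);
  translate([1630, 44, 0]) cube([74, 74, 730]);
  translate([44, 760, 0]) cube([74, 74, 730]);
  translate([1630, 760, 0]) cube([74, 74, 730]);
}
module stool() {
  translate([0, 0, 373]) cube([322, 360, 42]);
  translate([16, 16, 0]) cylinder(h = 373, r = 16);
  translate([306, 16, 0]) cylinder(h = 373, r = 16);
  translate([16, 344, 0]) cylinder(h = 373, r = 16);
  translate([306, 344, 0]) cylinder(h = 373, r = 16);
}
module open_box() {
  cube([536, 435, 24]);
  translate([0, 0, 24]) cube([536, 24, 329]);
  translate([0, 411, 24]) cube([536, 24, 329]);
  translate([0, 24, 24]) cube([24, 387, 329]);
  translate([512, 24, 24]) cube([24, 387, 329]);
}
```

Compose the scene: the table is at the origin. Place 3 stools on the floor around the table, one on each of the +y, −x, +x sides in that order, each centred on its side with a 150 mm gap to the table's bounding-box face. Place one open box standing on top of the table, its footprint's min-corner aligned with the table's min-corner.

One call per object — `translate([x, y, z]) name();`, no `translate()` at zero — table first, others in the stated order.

table();
translate([713, 1028, 0]) stool();
translate([-472, 259, 0]) stool();
translate([1898, 259, 0]) stool();
translate([0, 0, 759]) open_box();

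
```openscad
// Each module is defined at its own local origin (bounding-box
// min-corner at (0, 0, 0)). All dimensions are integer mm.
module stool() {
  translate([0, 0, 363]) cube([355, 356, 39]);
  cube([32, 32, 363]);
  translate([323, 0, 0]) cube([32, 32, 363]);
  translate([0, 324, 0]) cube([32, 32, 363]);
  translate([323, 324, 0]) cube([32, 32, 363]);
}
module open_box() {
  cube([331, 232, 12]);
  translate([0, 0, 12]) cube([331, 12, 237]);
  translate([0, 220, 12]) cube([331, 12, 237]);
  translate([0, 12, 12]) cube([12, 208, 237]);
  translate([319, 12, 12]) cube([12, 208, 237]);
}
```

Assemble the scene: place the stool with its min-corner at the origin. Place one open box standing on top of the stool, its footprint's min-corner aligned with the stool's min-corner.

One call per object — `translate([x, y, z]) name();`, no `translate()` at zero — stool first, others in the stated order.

stool();
translate([0, 0, 402]) open_box();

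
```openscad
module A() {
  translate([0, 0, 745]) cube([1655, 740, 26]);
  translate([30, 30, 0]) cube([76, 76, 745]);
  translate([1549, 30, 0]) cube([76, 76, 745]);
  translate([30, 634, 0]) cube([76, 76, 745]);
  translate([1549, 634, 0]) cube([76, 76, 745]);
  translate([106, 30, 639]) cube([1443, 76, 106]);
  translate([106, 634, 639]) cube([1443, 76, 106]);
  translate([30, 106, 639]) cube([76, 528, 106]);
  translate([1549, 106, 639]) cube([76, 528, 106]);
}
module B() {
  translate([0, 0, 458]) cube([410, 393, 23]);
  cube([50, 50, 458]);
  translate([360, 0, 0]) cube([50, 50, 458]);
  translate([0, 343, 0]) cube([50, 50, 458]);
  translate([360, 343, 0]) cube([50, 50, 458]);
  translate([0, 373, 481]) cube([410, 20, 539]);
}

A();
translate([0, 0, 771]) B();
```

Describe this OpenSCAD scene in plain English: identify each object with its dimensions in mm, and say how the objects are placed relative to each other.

A is a table: top 1655 mm (x) × 740 mm (y), 26 mm thick, upper face at z = 771 mm, on four 76×76 mm square legs, each inset 30 mm from the nearest pair of top edges, running from z = 0 to the bottom of the top. Four apron rails, 76 mm thick and 106 mm tall, run between adjacent legs with their top edges flush with the underside of the top and their outer faces flush with the legs' outer faces.

B is a chair: 410×393 mm seat, 23 mm thick, top at z = 481 mm, on four 50 mm square corner legs flush with the seat edges. A 20 mm thick backrest slab spans the full seat width, extending 539 mm above the seat top, its back face flush with the seat's +y edge.

The chair is on top of the table.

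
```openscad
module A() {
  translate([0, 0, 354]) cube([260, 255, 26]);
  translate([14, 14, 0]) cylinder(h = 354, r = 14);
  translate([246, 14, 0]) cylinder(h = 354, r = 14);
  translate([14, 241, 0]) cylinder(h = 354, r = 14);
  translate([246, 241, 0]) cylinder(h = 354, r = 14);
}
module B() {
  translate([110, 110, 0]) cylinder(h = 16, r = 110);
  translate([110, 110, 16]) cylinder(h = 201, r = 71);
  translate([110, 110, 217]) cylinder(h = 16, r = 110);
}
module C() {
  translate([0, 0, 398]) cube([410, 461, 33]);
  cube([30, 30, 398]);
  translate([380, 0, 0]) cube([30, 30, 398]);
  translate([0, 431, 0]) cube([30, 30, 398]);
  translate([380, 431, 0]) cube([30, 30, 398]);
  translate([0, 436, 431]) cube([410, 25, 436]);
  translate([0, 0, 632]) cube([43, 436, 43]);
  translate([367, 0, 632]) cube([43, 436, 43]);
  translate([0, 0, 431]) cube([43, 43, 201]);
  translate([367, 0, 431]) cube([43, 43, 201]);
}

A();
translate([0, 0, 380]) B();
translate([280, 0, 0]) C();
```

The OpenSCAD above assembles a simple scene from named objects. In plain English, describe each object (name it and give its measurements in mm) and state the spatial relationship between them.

A is a four-legged stool. The seat is a 260×255×26 mm slab whose top surface is at z = 380 mm; four round legs, each 28 mm in diameter, run from the floor (z = 0) to the underside of the seat, each leg's axis is inset half a diameter from the nearest pair of seat edges (so the leg's bounding box is flush with the corner).

B is a spool: two coaxial disc flanges of radius 110 mm and thickness 16 mm, joined by a core cylinder of radius 71 mm and height 201 mm. The lower flange rests on z = 0 and the three cylinders share a vertical axis.

C is a chair. The seat is a 410×461×33 mm slab with its top at z = 431 mm, on four 30×30 mm corner legs (flush with the seat edges, standing on z = 0). A flat backrest 25 mm thick, 436 mm tall, spans the full seat width and rises from the seat top along its +y edge, rear face flush with the rear of the seat. Two armrests of 43×43 mm section run along each side from the seat's front edge to the front of the backrest, top faces 244 mm above the seat top and outer faces flush with the seat's x-edges; a 43×43 mm post under the front of each armrest stands on the seat at the front corner.

The spool is on top of the stool. The chair is on the floor beside the stool on its +x side.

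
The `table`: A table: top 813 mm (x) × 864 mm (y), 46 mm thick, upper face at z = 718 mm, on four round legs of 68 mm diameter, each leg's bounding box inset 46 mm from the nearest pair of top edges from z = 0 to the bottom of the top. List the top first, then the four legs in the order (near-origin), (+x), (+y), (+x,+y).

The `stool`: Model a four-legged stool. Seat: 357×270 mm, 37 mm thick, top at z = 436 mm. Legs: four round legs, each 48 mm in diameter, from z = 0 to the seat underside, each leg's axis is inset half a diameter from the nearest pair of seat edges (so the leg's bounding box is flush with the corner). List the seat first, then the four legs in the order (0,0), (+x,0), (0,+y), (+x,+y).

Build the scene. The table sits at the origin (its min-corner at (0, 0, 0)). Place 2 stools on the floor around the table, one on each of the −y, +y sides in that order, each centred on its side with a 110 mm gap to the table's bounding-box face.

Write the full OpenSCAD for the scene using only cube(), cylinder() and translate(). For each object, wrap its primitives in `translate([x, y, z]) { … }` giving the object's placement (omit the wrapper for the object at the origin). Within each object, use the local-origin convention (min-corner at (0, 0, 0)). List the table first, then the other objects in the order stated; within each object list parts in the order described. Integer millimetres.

translate([0, 0, 672]) cube([813, 864, 46]);
translate([80, 80, 0]) cylinder(h = 672, r = 34);
translate([733, 80, 0]) cylinder(h = 672, r = 34);
translate([80, 784, 0]) cylinder(h = 672, r = 34);
translate([733, 784, 0]) cylinder(h = 672, r = 34);
translate([228, -380, 0]) {
  translate([0, 0, 399]) cube([357, 270, 37]);
  translate([24, 24, 0]) cylinder(h = 399, r = 24);
  translate([333, 24, 0]) cylinder(h = 399, r = 24);
  translate([24, 246, 0]) cylinder(h = 399, r = 24);
  translate([333, 246, 0]) cylinder(h = 399, r = 24);
}
translate([228, 974, 0]) {
  translate([0, 0, 399]) cube([357, 270, 37]);
  translate([24, 24, 0]) cylinder(h = 399, r = 24);
  translate([333, 24, 0]) cylinder(h = 399, r = 24);
  translate([24, 246, 0]) cylinder(h = 399, r = 24);
  translate([333, 246, 0]) cylinder(h = 399, r = 24);
}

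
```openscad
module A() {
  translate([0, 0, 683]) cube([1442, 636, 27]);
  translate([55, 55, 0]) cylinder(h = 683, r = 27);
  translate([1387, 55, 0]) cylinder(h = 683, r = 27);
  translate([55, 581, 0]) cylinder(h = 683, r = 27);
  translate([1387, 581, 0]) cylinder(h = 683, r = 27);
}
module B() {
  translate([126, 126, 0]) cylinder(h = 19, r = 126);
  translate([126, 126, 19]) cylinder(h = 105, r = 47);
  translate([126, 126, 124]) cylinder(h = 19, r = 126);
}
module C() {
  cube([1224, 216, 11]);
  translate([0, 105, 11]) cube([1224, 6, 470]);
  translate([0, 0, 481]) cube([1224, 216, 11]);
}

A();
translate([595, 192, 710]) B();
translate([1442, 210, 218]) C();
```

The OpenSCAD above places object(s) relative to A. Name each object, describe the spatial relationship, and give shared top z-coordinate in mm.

A is a table. B is a spool. C is an I-beam. The spool is on top of the table, centred. The I-beam is beside the table with their tops flush at z = 710. The shared top z-coordinate is 710 mm.

Both tops at z = 710 mm.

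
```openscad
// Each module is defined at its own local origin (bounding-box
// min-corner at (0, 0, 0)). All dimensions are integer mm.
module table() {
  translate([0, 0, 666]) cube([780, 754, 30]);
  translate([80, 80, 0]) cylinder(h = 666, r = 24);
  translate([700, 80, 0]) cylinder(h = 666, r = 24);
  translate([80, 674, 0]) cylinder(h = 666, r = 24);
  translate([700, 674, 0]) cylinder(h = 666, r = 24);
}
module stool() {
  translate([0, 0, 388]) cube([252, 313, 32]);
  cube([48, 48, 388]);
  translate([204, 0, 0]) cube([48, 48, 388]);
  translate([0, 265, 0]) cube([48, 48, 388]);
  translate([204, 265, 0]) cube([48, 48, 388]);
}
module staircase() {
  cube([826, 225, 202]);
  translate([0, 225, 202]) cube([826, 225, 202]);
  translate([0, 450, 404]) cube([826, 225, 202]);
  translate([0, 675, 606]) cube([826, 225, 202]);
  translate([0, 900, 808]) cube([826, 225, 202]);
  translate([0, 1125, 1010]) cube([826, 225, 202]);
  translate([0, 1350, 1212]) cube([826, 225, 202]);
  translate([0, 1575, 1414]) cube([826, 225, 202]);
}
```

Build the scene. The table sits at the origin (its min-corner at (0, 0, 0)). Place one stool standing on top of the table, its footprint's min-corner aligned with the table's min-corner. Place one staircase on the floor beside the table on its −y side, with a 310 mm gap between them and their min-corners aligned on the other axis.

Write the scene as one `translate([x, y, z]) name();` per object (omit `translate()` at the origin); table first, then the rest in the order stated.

table();
translate([0, 0, 696]) stool();
translate([0, -2110, 0]) staircase();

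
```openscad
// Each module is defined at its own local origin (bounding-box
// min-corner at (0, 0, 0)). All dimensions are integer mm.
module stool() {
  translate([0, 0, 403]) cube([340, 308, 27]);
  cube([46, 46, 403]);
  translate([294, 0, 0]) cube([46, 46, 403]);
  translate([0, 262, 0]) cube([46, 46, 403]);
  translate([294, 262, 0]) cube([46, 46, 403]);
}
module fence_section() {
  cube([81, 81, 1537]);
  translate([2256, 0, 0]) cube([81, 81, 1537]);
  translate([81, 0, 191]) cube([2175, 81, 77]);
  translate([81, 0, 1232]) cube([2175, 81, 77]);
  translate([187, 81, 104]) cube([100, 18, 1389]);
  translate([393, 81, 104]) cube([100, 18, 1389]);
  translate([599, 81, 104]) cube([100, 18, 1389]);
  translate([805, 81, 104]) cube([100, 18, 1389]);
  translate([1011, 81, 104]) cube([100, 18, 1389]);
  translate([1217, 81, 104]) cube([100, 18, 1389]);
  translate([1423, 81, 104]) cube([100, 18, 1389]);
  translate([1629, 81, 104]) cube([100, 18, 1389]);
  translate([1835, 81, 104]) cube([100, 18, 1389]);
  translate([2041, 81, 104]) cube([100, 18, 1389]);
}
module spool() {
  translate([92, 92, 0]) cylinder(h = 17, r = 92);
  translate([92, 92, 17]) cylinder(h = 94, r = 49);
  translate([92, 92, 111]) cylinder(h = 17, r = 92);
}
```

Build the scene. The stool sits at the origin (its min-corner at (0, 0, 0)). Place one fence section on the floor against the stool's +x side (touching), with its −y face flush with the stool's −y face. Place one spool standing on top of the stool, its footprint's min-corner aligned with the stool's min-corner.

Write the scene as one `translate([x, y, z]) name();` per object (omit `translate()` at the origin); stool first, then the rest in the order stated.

stool();
translate([340, 0, 0]) fence_section();
translate([0, 0, 430]) spool();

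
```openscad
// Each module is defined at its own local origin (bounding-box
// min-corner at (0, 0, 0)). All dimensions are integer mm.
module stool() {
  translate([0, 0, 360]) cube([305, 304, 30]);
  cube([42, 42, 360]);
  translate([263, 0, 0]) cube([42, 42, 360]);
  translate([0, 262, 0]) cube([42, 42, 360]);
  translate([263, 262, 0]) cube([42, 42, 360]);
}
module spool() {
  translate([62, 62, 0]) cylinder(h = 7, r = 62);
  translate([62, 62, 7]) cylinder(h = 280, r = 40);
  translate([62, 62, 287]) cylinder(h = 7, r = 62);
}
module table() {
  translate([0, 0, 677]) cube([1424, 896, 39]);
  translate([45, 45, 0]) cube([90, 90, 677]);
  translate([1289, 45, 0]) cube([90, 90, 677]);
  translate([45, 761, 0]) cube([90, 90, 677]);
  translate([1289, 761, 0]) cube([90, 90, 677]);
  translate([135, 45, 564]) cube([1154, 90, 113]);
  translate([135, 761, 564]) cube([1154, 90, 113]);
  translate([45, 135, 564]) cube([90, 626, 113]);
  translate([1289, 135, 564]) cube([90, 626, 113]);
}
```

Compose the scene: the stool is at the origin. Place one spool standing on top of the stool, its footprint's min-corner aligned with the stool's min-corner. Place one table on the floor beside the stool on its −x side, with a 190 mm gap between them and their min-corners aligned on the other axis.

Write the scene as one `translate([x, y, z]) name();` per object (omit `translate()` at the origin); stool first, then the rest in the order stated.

stool();
translate([0, 0, 390]) spool();
translate([-1614, 0, 0]) table();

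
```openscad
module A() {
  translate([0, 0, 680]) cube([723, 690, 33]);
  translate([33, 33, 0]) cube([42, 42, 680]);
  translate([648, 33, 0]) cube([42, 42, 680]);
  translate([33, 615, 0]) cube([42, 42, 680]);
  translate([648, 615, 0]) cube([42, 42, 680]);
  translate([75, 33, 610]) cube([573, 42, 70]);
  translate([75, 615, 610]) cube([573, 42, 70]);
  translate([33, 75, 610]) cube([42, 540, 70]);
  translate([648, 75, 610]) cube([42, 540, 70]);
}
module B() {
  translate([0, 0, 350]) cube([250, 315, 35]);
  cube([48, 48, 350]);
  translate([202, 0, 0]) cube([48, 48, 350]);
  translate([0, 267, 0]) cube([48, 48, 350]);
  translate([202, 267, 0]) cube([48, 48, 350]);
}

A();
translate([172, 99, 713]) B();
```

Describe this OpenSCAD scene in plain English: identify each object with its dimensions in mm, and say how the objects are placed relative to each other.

A is a table with a 723×690 mm rectangular top, 33 mm thick, top surface at z = 713 mm, supported by four 42×42 mm square legs, each inset 33 mm from the nearest pair of top edges, running from the floor. Four apron rails, 42 mm thick and 70 mm tall, run between adjacent legs with their top edges flush with the underside of the top and their outer faces flush with the legs' outer faces.

B is a simple wooden stool: a rectangular seat 250 mm (x) by 315 mm (y), 35 mm thick, top face at z = 385 mm, on four square legs, each 48×48 mm in cross-section. The legs rest on z = 0, each flush with a corner of the seat.

The stool is on top of the table.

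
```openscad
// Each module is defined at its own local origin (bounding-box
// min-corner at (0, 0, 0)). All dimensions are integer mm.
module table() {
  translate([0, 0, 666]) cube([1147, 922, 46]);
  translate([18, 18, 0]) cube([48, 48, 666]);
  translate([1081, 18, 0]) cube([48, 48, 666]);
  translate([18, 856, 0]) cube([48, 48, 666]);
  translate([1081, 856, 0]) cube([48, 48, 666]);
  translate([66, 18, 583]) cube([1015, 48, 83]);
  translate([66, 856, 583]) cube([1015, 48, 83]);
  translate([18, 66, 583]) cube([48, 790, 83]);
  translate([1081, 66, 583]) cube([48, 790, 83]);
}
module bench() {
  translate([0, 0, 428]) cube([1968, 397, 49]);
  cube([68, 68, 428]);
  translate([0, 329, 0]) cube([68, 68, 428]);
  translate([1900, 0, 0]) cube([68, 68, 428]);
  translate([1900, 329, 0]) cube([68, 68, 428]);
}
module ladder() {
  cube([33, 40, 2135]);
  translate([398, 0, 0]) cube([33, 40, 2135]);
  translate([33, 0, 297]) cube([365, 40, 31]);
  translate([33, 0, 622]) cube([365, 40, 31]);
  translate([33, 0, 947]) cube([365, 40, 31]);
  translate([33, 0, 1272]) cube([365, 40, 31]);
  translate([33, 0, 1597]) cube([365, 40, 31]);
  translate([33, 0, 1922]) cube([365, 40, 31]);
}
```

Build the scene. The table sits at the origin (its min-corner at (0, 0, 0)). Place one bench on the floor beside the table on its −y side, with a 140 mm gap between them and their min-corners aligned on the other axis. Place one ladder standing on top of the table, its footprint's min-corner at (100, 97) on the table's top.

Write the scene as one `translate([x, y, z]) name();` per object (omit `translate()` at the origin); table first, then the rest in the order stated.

table();
translate([0, -537, 0]) bench();
translate([100, 97, 712]) ladder();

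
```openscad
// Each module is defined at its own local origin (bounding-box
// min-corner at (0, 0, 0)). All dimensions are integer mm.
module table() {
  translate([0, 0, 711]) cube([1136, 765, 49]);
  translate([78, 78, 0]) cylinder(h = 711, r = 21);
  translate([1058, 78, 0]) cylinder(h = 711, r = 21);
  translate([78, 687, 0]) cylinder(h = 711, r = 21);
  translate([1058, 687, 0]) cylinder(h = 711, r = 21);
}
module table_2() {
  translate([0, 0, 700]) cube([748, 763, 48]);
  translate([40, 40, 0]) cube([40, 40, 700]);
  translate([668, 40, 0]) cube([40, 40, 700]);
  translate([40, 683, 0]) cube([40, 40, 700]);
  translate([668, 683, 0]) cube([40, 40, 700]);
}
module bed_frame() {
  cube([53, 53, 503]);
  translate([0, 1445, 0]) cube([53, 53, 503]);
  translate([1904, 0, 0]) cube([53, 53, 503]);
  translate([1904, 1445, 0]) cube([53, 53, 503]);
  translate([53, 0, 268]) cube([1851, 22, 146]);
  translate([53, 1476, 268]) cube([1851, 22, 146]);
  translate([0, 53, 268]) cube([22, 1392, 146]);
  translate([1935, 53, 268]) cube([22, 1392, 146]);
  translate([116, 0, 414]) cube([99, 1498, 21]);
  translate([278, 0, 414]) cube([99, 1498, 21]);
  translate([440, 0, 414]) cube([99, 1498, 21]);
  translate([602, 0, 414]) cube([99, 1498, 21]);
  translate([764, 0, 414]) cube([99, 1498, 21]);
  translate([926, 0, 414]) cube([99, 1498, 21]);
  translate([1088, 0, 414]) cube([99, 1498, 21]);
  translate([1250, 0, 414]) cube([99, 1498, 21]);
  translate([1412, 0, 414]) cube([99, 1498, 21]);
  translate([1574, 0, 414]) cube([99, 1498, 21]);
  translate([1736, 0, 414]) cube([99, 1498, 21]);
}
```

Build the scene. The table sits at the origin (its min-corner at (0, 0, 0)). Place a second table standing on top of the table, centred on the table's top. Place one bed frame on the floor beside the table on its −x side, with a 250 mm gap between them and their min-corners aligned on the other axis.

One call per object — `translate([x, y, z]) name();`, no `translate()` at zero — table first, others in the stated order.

table();
translate([194, 1, 760]) table_2();
translate([-2207, 0, 0]) bed_frame();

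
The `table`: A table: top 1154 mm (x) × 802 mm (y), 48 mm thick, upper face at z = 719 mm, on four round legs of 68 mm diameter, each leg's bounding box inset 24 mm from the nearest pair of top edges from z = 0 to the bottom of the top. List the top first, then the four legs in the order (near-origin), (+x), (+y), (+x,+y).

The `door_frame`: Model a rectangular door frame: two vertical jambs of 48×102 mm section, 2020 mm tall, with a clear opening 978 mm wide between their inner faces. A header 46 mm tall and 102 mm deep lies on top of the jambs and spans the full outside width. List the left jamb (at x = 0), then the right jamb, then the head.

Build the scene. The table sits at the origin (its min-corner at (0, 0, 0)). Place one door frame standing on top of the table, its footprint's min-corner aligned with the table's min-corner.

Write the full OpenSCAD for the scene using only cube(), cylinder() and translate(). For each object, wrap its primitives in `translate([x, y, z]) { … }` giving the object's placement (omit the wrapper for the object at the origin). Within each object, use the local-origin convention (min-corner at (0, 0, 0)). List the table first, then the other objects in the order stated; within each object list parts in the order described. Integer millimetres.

translate([0, 0, 671]) cube([1154, 802, 48]);
translate([58, 58, 0]) cylinder(h = 671, r = 34);
translate([1096, 58, 0]) cylinder(h = 671, r = 34);
translate([58, 744, 0]) cylinder(h = 671, r = 34);
translate([1096, 744, 0]) cylinder(h = 671, r = 34);
translate([0, 0, 719]) {
  cube([48, 102, 2020]);
  translate([1026, 0, 0]) cube([48, 102, 2020]);
  translate([0, 0, 2020]) cube([1074, 102, 46]);
}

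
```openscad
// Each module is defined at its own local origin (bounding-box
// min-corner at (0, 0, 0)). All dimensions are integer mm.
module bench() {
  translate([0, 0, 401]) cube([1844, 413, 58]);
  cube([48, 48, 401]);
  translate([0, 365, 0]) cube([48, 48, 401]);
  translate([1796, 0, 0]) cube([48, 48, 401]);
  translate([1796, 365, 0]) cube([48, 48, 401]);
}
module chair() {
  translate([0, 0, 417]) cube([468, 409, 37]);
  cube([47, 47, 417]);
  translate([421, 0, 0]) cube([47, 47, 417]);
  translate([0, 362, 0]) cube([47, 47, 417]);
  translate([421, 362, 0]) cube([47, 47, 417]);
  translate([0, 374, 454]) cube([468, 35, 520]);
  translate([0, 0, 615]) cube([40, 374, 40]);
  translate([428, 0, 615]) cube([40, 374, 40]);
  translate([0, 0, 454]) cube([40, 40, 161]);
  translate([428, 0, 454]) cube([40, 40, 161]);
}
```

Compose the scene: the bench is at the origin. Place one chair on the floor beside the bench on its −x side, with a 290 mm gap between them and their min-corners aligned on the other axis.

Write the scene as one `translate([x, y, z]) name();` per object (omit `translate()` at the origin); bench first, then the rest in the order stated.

bench();
translate([-758, 0, 0]) chair();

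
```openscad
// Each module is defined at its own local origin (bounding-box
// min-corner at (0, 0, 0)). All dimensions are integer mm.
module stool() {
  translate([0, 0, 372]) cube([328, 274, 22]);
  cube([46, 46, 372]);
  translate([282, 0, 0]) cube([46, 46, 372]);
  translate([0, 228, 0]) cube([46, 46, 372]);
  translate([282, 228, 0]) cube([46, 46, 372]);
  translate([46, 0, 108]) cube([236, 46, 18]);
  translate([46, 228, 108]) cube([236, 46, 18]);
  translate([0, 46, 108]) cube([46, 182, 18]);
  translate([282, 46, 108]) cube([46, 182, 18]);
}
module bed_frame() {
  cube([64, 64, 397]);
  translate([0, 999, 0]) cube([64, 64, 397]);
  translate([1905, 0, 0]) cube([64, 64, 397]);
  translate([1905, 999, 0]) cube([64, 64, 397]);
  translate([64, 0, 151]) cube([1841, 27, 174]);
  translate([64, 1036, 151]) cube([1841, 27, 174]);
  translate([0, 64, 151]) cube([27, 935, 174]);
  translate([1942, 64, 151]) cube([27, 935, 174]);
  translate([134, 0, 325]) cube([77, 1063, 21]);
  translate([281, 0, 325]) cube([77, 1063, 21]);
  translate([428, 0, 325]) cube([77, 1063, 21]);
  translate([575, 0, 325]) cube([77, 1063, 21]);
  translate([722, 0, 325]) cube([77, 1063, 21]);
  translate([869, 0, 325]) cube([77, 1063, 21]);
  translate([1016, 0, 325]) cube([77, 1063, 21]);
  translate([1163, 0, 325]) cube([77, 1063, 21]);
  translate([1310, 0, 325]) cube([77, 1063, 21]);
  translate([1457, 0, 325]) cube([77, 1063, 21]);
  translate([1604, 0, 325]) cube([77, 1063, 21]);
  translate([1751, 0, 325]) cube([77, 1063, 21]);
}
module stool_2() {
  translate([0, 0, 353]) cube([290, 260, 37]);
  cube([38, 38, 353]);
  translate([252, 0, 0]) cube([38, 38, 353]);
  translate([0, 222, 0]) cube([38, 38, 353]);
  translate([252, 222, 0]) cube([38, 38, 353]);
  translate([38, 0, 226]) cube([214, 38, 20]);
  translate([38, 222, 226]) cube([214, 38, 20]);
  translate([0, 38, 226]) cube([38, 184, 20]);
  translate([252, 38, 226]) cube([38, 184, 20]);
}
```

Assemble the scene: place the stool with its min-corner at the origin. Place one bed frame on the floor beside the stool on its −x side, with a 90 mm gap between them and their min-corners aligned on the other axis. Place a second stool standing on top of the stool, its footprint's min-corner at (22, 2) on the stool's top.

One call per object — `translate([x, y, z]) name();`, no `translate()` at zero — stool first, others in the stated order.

stool();
translate([-2059, 0, 0]) bed_frame();
translate([22, 2, 394]) stool_2();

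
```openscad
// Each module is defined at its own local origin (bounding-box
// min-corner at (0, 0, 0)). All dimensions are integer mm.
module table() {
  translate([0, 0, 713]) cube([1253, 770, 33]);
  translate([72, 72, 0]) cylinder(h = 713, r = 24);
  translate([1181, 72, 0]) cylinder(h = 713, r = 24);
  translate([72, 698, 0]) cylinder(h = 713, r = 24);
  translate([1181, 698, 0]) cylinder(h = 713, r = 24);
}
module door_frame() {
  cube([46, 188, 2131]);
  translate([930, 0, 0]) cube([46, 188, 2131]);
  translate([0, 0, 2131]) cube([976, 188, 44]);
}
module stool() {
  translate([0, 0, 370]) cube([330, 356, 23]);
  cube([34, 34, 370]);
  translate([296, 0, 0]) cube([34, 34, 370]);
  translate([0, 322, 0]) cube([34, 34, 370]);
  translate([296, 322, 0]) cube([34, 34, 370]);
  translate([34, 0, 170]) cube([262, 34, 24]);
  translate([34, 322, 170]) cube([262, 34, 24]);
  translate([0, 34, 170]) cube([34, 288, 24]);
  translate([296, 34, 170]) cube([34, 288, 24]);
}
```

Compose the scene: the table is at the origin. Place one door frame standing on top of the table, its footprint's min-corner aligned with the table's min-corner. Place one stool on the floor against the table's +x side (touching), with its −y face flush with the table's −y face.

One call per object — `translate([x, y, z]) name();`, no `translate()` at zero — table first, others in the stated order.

table();
translate([0, 0, 746]) door_frame();
translate([1253, 0, 0]) stool();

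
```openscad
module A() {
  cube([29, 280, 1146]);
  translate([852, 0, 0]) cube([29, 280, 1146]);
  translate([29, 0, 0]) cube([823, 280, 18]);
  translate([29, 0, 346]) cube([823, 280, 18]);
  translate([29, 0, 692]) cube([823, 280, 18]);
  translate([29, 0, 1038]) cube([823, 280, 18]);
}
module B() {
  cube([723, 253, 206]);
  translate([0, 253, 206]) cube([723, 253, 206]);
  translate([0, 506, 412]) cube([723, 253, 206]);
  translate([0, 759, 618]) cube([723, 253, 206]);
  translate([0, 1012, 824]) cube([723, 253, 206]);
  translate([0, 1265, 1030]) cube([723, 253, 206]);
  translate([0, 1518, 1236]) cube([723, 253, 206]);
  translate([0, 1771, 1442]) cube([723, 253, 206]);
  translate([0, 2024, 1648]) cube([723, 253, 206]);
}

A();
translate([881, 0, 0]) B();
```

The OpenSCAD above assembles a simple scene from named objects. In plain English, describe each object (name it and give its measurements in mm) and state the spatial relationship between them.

A is a bookshelf 881 mm wide overall, 280 mm deep and 1146 mm tall. The two sides are 29 mm thick vertical panels. 4 horizontal shelves of 18 mm thickness span between the inner faces of the sides; the lowest shelf sits on the floor and shelves are stacked with a clear vertical gap of 328 mm between each pair.

B is a straight staircase of 9 solid steps. Each step is 723 mm wide (x), 253 mm deep (y, the going) and 206 mm tall (the rise). The first step rests on the floor; each subsequent step sits one going further in +y and one rise higher in +z, directly behind and above the previous step with no overlap.

The staircase is against the bookshelf's +x side, with their −y faces flush.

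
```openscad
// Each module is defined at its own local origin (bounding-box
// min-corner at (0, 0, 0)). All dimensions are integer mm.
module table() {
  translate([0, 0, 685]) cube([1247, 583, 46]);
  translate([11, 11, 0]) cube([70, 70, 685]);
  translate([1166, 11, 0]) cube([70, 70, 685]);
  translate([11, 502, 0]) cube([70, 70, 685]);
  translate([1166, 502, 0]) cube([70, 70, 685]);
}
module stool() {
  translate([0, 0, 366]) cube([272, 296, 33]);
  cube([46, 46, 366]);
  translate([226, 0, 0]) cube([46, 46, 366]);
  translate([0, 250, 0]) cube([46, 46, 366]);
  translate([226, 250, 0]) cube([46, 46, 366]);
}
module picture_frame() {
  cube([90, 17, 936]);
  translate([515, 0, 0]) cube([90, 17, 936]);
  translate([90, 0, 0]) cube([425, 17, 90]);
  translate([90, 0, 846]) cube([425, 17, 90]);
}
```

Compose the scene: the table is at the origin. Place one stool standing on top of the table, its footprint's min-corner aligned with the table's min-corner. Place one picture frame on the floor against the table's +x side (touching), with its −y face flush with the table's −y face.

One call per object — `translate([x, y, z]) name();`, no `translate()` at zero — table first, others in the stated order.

table();
translate([0, 0, 731]) stool();
translate([1247, 0, 0]) picture_frame();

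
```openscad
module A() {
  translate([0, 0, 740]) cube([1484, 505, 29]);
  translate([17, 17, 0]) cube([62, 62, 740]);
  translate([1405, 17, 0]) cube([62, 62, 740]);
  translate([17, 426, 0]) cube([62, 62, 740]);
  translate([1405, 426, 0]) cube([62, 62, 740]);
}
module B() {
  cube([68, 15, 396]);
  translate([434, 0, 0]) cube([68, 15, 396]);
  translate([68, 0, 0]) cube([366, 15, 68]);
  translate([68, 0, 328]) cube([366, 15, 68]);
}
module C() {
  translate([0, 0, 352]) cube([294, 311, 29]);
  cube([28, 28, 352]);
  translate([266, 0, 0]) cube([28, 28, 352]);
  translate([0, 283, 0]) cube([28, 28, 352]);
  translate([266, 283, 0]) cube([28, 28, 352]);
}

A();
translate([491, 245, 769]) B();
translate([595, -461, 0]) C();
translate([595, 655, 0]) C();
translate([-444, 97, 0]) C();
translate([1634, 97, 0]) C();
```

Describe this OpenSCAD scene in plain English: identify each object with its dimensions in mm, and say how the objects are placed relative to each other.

A is a rectangular dining table. The top is 1484×505×29 mm with its upper surface at z = 769 mm. It stands on four 62×62 mm square legs, each inset 17 mm from the nearest pair of top edges, running from the floor to the underside of the top.

B is a rectangular picture frame lying in the x–z plane (depth along y). The opening is 366 mm wide (x) by 260 mm tall (z), surrounded by a border 68 mm wide on all four sides. The frame is 15 mm deep and is made of two full-height vertical stiles with two horizontal rails fitted between them.

C is a simple wooden stool: a rectangular seat 294 mm (x) by 311 mm (y), 29 mm thick, top face at z = 381 mm, on four square legs, each 28×28 mm in cross-section. The legs rest on z = 0, each flush with a corner of the seat.

The picture frame is on top of the table, centred. Four stools sit around the table at the −y, +y, −x, +x sides.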